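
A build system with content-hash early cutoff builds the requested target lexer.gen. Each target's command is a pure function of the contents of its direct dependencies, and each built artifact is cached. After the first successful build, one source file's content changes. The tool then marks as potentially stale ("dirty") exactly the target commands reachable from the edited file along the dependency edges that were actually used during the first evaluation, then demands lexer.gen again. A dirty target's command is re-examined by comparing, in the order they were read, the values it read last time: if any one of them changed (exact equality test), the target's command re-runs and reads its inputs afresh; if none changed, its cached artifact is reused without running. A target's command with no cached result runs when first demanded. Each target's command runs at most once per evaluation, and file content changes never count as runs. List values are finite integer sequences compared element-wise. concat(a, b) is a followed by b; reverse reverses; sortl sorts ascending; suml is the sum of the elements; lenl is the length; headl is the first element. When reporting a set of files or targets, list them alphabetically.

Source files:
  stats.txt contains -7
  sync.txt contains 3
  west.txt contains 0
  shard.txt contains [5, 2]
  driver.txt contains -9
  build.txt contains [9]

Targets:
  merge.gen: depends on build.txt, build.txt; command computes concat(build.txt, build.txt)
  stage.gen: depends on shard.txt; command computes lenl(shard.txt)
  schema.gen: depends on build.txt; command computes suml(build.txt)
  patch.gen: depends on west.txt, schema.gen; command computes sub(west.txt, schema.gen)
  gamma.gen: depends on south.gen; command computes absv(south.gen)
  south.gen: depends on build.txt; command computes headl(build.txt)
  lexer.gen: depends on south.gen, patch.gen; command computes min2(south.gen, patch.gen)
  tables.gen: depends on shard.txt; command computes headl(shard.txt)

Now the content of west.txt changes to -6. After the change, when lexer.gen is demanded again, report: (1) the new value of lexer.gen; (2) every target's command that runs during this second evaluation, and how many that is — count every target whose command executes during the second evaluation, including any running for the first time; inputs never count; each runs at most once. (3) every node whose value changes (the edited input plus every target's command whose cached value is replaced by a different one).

New value of lexer.gen: -15.
Target commands that run: lexer.gen, patch.gen — 2 in total.
Values that change: lexer.gen, patch.gen, west.txt.

First evaluation (everything demanded from the output):
  schema.gen = suml([9]) = 9
  patch.gen = sub(0, 9) = -9
  south.gen = headl([9]) = 9
  lexer.gen = min2(9, -9) = -9

Propagation after the edit:
  patch.gen: runs — west.txt 0->-6; result -15.
  lexer.gen: runs — patch.gen -9->-15; result -15.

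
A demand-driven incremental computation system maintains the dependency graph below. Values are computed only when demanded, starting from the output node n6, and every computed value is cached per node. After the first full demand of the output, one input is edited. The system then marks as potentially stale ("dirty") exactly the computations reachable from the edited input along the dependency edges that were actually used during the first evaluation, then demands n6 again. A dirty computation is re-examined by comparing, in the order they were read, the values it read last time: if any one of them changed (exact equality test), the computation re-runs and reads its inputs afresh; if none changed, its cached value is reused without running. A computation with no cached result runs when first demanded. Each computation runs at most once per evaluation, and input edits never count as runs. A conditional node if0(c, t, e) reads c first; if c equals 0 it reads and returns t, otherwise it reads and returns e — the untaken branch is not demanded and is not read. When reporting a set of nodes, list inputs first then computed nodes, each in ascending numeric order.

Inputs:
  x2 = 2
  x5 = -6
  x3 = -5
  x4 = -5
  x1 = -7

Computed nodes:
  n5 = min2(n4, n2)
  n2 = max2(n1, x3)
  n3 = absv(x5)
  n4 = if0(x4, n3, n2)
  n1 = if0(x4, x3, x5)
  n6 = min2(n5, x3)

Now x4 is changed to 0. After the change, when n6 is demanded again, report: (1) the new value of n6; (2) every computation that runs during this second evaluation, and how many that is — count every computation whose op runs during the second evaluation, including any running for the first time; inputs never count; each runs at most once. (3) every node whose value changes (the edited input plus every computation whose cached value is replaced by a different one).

New value of n6: -5.
Computations that run: n1, n2, n3, n4, n5 — 5 in total.
Values that change: x4, n1, n4.
Key observation: a condition flipped, so demand reaches new nodes — n3 runs for the first time.

First evaluation (everything demanded from the output):
  n1 = if0(x4=-5 -> else branch x5) = -6
  n2 = max2(-6, -5) = -5
  n4 = if0(x4=-5 -> else branch n2) = -5
  n5 = min2(-5, -5) = -5
  n6 = min2(-5, -5) = -5

Propagation after the edit:
  n1: runs — x4 -5->0; result -5.
  n2: runs — n1 -6->-5; result -5 (same value as before).
  n3: demanded for the first time — runs, produces 6.
  n4: runs — x4 -5->0; result 6.
  n5: runs — n4 -5->6; result -5 (same value as before).
  n6: checked — values it read are unchanged (n5 unchanged, x3 unchanged); reused cached -5 without running.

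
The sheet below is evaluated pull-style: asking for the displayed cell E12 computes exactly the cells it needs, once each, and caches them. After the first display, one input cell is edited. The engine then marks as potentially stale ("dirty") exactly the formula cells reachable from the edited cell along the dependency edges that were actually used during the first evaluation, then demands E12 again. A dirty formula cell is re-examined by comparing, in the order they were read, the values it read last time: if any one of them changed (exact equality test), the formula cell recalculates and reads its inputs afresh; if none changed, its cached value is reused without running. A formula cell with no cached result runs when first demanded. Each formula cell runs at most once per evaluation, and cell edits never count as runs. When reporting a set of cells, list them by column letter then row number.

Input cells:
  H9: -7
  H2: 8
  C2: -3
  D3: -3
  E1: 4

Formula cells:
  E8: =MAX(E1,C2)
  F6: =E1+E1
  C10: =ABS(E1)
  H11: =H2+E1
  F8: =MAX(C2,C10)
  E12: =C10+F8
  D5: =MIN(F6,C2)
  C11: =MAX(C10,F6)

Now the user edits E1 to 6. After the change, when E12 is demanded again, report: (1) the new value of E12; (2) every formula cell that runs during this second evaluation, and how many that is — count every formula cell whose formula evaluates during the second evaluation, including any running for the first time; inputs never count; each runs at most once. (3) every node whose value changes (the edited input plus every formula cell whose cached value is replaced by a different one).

First demand of the output computes:
  C10 = ABS(4) = 4
  F8 = MAX(-3, 4) = 4
  E12 = 4 + 4 = 8

After the edit, cleaning proceeds:
  C10: a read changed (E1 4->6) — executes, giving 6.
  F8: a read changed (C10 4->6) — executes, giving 6.
  E12: a read changed (C10 4->6; F8 4->6) — executes, giving 12.

Demanding E12 again yields 12.
3 formula cells run: C10, E12, F8.
The nodes whose values change: C10, E1, E12, F8.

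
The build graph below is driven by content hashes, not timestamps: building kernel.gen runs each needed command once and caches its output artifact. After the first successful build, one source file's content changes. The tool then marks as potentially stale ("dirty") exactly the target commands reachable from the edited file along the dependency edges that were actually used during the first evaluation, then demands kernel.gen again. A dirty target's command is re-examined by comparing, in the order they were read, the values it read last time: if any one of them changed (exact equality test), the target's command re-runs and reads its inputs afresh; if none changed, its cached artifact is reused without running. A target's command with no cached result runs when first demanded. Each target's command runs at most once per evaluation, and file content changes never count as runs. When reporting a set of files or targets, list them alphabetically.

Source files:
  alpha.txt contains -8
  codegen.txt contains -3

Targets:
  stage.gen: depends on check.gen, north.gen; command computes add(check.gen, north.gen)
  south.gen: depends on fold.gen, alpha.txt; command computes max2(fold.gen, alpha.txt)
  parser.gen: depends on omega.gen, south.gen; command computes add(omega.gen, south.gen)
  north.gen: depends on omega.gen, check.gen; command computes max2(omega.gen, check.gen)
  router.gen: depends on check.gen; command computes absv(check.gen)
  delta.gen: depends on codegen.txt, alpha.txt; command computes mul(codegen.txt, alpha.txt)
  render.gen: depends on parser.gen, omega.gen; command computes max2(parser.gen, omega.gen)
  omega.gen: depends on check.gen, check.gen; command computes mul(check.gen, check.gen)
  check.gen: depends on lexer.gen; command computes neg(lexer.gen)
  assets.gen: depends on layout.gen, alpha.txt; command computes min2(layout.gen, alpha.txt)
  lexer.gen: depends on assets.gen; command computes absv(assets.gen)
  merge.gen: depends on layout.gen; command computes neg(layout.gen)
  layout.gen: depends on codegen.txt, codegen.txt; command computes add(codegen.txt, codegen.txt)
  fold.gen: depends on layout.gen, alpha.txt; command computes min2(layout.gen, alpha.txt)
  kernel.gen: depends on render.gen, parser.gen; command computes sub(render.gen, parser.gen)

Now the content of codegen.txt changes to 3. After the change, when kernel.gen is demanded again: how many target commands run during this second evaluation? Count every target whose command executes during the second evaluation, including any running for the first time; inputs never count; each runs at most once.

Initial pass — values computed on the first demand:
  layout.gen = add(-3, -3) = -6
  assets.gen = min2(-6, -8) = -8
  fold.gen = min2(-6, -8) = -8
  lexer.gen = absv(-8) = 8
  check.gen = neg(8) = -8
  omega.gen = mul(-8, -8) = 64
  south.gen = max2(-8, -8) = -8
  parser.gen = add(64, -8) = 56
  render.gen = max2(56, 64) = 64
  kernel.gen = sub(64, 56) = 8

Second demand — change propagation:
  layout.gen: re-runs because codegen.txt -3->3; codegen.txt -3->3; new result 6.
  assets.gen: re-runs because layout.gen -6->6; new result -8 (unchanged).
  fold.gen: re-runs because layout.gen -6->6; new result -8 (unchanged).
  lexer.gen: re-examined; everything it read last time is the same (assets.gen unchanged) — cache 8 kept, no run.
  check.gen: re-examined; everything it read last time is the same (lexer.gen unchanged) — cache -8 kept, no run.
  omega.gen: re-examined; everything it read last time is the same (check.gen unchanged, check.gen unchanged) — cache 64 kept, no run.
  south.gen: re-examined; everything it read last time is the same (fold.gen unchanged, alpha.txt unchanged) — cache -8 kept, no run.
  parser.gen: re-examined; everything it read last time is the same (omega.gen unchanged, south.gen unchanged) — cache 56 kept, no run.
  render.gen: re-examined; everything it read last time is the same (parser.gen unchanged, omega.gen unchanged) — cache 64 kept, no run.
  kernel.gen: re-examined; everything it read last time is the same (render.gen unchanged, parser.gen unchanged) — cache 8 kept, no run.

The important point: at lexer.gen every value read last time is unchanged, so the dirty flag clears without a run.

Run set: assets.gen, fold.gen, layout.gen (3 run).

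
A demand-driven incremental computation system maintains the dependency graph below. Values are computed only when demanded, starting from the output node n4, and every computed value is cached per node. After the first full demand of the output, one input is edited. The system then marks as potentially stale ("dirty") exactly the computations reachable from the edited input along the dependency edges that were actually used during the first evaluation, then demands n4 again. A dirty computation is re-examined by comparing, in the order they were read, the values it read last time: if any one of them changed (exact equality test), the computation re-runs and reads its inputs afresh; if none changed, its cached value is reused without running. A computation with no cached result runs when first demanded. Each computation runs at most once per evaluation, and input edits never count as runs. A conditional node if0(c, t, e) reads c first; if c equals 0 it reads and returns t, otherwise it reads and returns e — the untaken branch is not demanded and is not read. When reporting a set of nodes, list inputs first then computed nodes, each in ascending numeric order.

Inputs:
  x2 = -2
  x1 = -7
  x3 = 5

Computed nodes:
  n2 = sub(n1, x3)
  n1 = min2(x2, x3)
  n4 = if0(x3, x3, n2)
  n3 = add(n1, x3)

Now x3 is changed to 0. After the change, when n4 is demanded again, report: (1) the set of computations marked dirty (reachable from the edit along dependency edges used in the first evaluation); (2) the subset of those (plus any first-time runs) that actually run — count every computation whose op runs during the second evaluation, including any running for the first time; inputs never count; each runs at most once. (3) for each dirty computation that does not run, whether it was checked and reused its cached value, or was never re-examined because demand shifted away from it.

First evaluation (everything demanded from the output):
  n1 = min2(-2, 5) = -2
  n2 = sub(-2, 5) = -7
  n4 = if0(x3=5 -> else branch n2) = -7

Propagation after the edit:
  n1: marked dirty but never re-examined — demand shifted away from it.
  n2: marked dirty but never re-examined — demand shifted away from it.
  n4: runs — x3 5->0; result 0.

Key observation: a condition flipped, so demand moved to the other branch — n1, n2 are never re-examined.

Marked dirty: n1, n2, n4.
Computations that run: n4 — 1 in total.
Never re-examined (demand shifted away): n1, n2.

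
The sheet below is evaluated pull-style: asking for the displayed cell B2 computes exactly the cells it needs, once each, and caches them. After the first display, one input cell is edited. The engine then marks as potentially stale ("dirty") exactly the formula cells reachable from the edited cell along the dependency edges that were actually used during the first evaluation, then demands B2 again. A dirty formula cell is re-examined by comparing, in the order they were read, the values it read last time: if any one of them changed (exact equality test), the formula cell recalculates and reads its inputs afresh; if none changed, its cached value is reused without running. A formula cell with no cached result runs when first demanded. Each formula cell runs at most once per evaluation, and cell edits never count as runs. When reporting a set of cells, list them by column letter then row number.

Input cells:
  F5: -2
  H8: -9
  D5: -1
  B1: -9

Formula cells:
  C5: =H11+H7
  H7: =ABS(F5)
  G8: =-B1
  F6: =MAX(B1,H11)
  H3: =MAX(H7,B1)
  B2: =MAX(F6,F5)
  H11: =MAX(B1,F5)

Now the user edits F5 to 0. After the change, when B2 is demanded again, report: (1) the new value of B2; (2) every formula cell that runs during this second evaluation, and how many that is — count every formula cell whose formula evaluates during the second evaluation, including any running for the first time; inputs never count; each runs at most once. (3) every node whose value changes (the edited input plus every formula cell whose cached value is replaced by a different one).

First demand of the output computes:
  H11 = MAX(-9, -2) = -2
  F6 = MAX(-9, -2) = -2
  B2 = MAX(-2, -2) = -2

After the edit, cleaning proceeds:
  H11: a read changed (F5 -2->0) — executes, giving 0.
  F6: a read changed (H11 -2->0) — executes, giving 0.
  B2: a read changed (F6 -2->0; F5 -2->0) — executes, giving 0.

Demanding B2 again yields 0.
3 formula cells run: B2, F6, H11.
The nodes whose values change: B2, F5, F6, H11.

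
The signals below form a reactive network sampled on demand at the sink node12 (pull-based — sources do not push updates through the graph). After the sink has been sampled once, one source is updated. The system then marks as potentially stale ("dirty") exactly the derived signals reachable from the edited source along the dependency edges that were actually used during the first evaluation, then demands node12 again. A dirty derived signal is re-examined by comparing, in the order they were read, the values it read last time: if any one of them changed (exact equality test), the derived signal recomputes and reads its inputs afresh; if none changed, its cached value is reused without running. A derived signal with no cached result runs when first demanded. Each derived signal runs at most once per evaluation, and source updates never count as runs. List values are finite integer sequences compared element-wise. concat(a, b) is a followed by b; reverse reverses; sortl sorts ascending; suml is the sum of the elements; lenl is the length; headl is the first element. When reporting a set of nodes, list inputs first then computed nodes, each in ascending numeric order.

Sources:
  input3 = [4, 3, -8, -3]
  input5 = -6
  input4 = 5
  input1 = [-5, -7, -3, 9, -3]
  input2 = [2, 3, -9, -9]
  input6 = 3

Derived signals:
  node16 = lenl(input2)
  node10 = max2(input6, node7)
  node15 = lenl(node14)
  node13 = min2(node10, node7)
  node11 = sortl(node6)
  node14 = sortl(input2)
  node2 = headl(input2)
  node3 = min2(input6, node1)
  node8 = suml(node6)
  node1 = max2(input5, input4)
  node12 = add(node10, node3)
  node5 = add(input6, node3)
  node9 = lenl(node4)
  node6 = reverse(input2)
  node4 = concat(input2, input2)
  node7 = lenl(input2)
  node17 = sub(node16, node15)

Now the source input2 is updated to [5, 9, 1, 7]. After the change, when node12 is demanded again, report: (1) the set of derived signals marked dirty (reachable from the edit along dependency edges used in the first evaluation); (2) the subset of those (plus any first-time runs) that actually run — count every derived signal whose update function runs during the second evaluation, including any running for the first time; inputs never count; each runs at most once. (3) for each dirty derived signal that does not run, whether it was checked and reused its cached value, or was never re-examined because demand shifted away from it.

Initial pass — values computed on the first demand:
  node1 = max2(-6, 5) = 5
  node3 = min2(3, 5) = 3
  node7 = lenl([2, 3, -9, -9]) = 4
  node10 = max2(3, 4) = 4
  node12 = add(4, 3) = 7

Second demand — change propagation:
  node7: re-runs because input2 [2, 3, -9, -9]->[5, 9, 1, 7]; new result 4 (unchanged).
  node10: re-examined; everything it read last time is the same (input6 unchanged, node7 unchanged) — cache 4 kept, no run.
  node12: re-examined; everything it read last time is the same (node10 unchanged, node3 unchanged) — cache 7 kept, no run.

The important point: node7 recomputes to an identical value, and the output ends up unchanged.

Dirty set: node7, node10, node12.
Run set: node7 (1 run).
Re-examined without running (cache reused): node10, node12.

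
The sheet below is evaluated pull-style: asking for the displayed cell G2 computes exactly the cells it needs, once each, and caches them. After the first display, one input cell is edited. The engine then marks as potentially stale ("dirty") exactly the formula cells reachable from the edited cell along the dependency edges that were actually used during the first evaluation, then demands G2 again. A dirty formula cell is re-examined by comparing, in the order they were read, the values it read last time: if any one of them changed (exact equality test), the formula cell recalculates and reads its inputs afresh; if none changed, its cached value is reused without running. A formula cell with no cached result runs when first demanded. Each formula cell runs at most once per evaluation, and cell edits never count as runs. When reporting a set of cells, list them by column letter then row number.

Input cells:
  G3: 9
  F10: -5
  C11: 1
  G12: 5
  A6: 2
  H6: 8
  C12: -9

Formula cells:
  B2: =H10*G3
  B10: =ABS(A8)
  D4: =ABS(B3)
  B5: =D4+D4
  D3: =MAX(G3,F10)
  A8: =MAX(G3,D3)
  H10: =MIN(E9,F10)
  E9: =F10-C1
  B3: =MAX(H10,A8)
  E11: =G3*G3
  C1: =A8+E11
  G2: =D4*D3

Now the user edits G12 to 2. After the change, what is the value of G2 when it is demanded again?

First demand of the output computes:
  D3 = MAX(9, -5) = 9
  A8 = MAX(9, 9) = 9
  E11 = 9 * 9 = 81
  C1 = 9 + 81 = 90
  E9 = -5 - 90 = -95
  H10 = MIN(-95, -5) = -95
  B3 = MAX(-95, 9) = 9
  D4 = ABS(9) = 9
  G2 = 9 * 9 = 81

After the edit, cleaning proceeds:
  no node depends on G12 at all; the second demand re-runs nothing.

Note the shortcut — nothing in the graph depends on G12 at all, so no recomputation happens.

Demanding G2 again yields 81.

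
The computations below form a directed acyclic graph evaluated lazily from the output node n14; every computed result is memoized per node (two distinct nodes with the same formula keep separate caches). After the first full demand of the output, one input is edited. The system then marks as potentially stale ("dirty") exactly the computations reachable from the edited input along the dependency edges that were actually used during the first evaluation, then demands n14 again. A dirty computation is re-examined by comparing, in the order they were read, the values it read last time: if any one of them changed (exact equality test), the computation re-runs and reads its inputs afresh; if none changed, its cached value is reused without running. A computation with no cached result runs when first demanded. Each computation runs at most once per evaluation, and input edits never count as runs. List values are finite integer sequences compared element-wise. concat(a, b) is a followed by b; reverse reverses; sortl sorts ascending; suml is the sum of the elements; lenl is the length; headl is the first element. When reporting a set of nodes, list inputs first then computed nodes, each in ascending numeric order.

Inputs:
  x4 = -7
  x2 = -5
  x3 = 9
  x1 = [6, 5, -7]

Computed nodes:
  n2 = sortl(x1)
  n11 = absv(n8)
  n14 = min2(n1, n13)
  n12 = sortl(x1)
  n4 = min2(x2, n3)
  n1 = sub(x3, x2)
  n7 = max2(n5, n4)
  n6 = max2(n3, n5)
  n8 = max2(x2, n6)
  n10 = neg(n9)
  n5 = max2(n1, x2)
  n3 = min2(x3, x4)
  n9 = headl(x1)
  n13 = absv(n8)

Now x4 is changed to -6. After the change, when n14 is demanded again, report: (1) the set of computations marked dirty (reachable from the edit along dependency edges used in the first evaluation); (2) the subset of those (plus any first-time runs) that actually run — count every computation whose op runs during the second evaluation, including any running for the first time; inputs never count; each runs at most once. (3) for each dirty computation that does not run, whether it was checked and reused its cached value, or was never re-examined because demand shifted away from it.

First demand of the output computes:
  n1 = sub(9, -5) = 14
  n3 = min2(9, -7) = -7
  n5 = max2(14, -5) = 14
  n6 = max2(-7, 14) = 14
  n8 = max2(-5, 14) = 14
  n13 = absv(14) = 14
  n14 = min2(14, 14) = 14

After the edit, cleaning proceeds:
  n3: a read changed (x4 -7->-6) — executes, giving -6.
  n6: a read changed (n3 -7->-6) — executes, giving 14 — identical to its old value.
  n8: dirty, but its reads are unchanged (x2 unchanged, n6 unchanged); cached 14 stands.
  n13: dirty, but its reads are unchanged (n8 unchanged); cached 14 stands.
  n14: dirty, but its reads are unchanged (n1 unchanged, n13 unchanged); cached 14 stands.

Note the absorption at n6: it re-runs yet its value is the same, leaving the output's value untouched.

The edit dirties: n3, n6, n8, n13, n14.
2 computations run: n3, n6.
Cache hits after checking: n8, n13, n14.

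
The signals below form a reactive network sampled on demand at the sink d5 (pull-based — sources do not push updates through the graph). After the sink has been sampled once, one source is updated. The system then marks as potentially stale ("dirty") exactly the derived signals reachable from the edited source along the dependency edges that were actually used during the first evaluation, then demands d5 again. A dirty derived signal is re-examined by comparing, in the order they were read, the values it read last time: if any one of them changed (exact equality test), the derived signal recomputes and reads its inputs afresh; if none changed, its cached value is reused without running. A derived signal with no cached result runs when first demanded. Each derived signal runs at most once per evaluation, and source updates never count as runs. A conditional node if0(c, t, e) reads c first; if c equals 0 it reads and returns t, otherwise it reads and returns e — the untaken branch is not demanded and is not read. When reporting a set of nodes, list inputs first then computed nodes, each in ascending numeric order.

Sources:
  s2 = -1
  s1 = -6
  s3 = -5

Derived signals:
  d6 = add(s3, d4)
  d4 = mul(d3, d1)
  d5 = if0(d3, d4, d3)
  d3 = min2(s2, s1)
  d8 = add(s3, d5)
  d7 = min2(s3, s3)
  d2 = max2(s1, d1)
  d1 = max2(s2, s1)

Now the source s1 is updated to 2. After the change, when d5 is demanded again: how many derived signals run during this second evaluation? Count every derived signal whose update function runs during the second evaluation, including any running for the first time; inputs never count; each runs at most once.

Initial pass — values computed on the first demand:
  d3 = min2(-1, -6) = -6
  d5 = if0(d3=-6 -> else branch d3) = -6

Second demand — change propagation:
  d3: re-runs because s1 -6->2; new result -1.
  d5: re-runs because d3 -6->-1; d3 -6->-1; new result -1.

Run set: d3, d5 (2 run).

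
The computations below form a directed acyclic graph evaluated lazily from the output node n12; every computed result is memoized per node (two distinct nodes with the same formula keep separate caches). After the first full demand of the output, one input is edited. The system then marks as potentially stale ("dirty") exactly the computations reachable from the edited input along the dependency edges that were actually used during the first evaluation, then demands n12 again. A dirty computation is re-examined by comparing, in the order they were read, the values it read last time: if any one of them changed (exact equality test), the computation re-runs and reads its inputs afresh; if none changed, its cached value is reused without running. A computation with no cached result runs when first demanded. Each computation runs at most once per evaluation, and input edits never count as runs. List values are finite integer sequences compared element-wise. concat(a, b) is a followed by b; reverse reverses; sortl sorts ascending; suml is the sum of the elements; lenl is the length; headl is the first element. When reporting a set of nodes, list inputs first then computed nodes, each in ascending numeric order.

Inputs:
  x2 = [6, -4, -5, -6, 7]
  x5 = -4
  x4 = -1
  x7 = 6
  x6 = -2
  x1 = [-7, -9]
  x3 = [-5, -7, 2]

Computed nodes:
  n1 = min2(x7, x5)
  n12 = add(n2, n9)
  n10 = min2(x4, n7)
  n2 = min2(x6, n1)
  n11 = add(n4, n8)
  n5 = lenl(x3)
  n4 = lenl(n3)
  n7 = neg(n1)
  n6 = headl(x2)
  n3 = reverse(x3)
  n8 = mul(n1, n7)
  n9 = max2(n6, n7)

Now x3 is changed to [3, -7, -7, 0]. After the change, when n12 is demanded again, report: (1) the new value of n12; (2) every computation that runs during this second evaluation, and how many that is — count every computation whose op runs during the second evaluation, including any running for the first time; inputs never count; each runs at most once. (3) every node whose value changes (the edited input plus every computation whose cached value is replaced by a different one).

Demanding n12 again yields 2.
0 computations run: none.
The nodes whose values change: x3.
Note the shortcut — x3 feeds only undemanded nodes, so no recomputation happens.

First demand of the output computes:
  n1 = min2(6, -4) = -4
  n2 = min2(-2, -4) = -4
  n6 = headl([6, -4, -5, -6, 7]) = 6
  n7 = neg(-4) = 4
  n9 = max2(6, 4) = 6
  n12 = add(-4, 6) = 2

After the edit, cleaning proceeds:
  x3 only reaches undemanded nodes; the second demand re-runs nothing.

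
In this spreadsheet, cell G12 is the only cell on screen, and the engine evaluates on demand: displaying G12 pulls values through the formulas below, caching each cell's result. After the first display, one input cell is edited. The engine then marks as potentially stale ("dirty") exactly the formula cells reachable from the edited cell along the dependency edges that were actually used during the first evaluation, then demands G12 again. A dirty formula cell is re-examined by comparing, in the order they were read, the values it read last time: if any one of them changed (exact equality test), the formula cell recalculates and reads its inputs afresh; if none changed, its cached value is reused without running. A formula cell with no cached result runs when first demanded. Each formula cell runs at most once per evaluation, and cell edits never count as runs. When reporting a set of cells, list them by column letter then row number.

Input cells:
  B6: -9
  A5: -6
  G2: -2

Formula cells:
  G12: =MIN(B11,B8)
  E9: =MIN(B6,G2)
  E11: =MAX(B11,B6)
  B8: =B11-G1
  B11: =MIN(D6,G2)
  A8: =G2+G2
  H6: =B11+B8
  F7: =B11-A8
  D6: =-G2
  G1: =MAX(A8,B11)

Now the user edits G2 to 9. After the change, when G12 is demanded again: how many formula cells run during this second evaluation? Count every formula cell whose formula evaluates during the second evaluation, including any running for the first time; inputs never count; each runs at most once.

Run set: A8, B8, B11, D6, G1, G12 (6 run).

Initial pass — values computed on the first demand:
  A8 = -2 + -2 = -4
  D6 = -(-2) = 2
  B11 = MIN(2, -2) = -2
  G1 = MAX(-4, -2) = -2
  B8 = -2 - -2 = 0
  G12 = MIN(-2, 0) = -2

Second demand — change propagation:
  A8: re-runs because G2 -2->9; G2 -2->9; new result 18.
  D6: re-runs because G2 -2->9; new result -9.
  B11: re-runs because D6 2->-9; G2 -2->9; new result -9.
  G1: re-runs because A8 -4->18; B11 -2->-9; new result 18.
  B8: re-runs because B11 -2->-9; G1 -2->18; new result -27.
  G12: re-runs because B11 -2->-9; B8 0->-27; new result -27.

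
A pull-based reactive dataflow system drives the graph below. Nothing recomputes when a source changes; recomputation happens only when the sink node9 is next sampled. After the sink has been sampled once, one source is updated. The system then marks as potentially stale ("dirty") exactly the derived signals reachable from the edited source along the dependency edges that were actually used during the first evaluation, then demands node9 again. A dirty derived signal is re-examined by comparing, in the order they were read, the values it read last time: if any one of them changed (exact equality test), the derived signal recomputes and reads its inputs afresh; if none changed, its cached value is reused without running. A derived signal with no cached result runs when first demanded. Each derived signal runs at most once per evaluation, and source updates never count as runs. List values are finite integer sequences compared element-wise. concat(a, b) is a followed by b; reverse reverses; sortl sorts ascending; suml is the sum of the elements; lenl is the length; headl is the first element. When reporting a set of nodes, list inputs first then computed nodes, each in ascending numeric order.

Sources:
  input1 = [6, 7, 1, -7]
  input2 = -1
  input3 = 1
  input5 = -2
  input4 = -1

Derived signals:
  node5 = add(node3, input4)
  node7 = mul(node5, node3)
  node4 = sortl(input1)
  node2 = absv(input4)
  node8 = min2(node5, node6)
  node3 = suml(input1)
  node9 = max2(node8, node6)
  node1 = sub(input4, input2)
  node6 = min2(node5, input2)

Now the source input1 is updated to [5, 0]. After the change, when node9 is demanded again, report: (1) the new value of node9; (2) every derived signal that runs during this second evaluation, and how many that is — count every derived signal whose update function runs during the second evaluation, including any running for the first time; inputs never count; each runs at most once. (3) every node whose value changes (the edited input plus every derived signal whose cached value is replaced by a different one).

First evaluation (everything demanded from the output):
  node3 = suml([6, 7, 1, -7]) = 7
  node5 = add(7, -1) = 6
  node6 = min2(6, -1) = -1
  node8 = min2(6, -1) = -1
  node9 = max2(-1, -1) = -1

Propagation after the edit:
  node3: runs — input1 [6, 7, 1, -7]->[5, 0]; result 5.
  node5: runs — node3 7->5; result 4.
  node6: runs — node5 6->4; result -1 (same value as before).
  node8: runs — node5 6->4; result -1 (same value as before).
  node9: checked — values it read are unchanged (node8 unchanged, node6 unchanged); reused cached -1 without running.

Key observation: the cutoff stops propagation at node9 — its inputs' values are unchanged, so it reuses its cache.

New value of node9: -1.
Derived signals that run: node3, node5, node6, node8 — 4 in total.
Values that change: input1, node3, node5.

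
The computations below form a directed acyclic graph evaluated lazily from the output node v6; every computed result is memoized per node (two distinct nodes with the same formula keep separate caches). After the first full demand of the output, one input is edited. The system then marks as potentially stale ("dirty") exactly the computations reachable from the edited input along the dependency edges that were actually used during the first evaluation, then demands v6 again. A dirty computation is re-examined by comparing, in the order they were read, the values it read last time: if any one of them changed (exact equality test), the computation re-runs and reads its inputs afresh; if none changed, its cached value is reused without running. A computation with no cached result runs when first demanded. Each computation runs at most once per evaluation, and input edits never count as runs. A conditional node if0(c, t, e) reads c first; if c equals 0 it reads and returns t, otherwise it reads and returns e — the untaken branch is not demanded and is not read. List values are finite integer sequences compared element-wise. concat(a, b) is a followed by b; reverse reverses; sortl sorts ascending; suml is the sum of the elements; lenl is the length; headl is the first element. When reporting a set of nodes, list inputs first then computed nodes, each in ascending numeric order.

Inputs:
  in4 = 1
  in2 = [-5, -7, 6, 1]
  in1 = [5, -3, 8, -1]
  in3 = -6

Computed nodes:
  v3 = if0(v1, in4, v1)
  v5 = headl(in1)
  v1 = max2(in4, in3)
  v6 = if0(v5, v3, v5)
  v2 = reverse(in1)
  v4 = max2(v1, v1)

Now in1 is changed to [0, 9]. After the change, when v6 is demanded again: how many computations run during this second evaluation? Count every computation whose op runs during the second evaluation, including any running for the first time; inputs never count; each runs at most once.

4 computations run: v1, v3, v5, v6.
Note the branch switch — v1, v3 had no cache and run now for the first time.

First demand of the output computes:
  v5 = headl([5, -3, 8, -1]) = 5
  v6 = if0(v5=5 -> else branch v5) = 5

After the edit, cleaning proceeds:
  v1: had never run; runs now, result 1.
  v3: had never run; runs now, result 1.
  v5: a read changed (in1 [5, -3, 8, -1]->[0, 9]) — executes, giving 0.
  v6: a read changed (v5 5->0; v5 5->0) — executes, giving 1.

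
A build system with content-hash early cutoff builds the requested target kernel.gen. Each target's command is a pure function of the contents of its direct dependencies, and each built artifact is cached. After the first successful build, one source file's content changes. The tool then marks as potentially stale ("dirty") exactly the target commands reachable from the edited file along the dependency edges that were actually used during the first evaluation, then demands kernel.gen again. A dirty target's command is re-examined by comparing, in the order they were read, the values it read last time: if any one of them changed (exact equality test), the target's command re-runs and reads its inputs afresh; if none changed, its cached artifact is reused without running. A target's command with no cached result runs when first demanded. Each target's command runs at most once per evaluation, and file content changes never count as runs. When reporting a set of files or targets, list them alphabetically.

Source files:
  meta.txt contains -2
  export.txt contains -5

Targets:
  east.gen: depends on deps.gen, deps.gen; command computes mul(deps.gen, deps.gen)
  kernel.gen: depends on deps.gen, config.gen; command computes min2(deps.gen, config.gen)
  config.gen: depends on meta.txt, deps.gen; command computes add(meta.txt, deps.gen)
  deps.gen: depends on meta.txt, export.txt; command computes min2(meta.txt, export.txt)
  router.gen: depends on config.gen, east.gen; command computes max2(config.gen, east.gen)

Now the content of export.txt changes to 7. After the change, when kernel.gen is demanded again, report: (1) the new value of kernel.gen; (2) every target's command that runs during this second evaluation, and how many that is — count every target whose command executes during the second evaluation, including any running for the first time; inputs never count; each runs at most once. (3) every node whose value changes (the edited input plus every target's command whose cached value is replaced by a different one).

New value of kernel.gen: -4.
Target commands that run: config.gen, deps.gen, kernel.gen — 3 in total.
Values that change: config.gen, deps.gen, export.txt, kernel.gen.

First evaluation (everything demanded from the output):
  deps.gen = min2(-2, -5) = -5
  config.gen = add(-2, -5) = -7
  kernel.gen = min2(-5, -7) = -7

Propagation after the edit:
  deps.gen: runs — export.txt -5->7; result -2.
  config.gen: runs — deps.gen -5->-2; result -4.
  kernel.gen: runs — deps.gen -5->-2; config.gen -7->-4; result -4.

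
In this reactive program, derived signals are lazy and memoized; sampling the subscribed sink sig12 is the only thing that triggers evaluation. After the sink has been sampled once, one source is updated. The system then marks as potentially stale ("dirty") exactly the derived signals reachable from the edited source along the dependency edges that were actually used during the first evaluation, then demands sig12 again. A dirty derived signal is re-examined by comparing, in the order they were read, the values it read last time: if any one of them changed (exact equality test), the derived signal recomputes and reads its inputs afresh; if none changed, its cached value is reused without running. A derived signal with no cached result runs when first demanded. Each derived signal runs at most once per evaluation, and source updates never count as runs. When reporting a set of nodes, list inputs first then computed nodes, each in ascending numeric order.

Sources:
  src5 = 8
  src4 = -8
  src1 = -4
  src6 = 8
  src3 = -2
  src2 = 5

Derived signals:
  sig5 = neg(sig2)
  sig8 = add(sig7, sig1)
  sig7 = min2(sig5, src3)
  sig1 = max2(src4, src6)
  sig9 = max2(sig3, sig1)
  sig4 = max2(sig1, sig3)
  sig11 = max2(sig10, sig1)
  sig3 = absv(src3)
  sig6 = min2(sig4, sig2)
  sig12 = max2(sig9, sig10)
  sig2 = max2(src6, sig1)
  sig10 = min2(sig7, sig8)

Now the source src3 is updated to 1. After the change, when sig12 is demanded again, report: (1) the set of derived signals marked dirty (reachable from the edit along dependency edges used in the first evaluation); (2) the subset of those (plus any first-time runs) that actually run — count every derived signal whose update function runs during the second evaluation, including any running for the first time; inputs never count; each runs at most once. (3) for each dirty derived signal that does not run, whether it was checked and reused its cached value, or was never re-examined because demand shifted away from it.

First demand of the output computes:
  sig1 = max2(-8, 8) = 8
  sig2 = max2(8, 8) = 8
  sig3 = absv(-2) = 2
  sig5 = neg(8) = -8
  sig7 = min2(-8, -2) = -8
  sig8 = add(-8, 8) = 0
  sig9 = max2(2, 8) = 8
  sig10 = min2(-8, 0) = -8
  sig12 = max2(8, -8) = 8

After the edit, cleaning proceeds:
  sig3: a read changed (src3 -2->1) — executes, giving 1.
  sig7: a read changed (src3 -2->1) — executes, giving -8 — identical to its old value.
  sig8: dirty, but its reads are unchanged (sig7 unchanged, sig1 unchanged); cached 0 stands.
  sig9: a read changed (sig3 2->1) — executes, giving 8 — identical to its old value.
  sig10: dirty, but its reads are unchanged (sig7 unchanged, sig8 unchanged); cached -8 stands.
  sig12: dirty, but its reads are unchanged (sig9 unchanged, sig10 unchanged); cached 8 stands.

Note where the cutoff bites: sig8 is checked, finds nothing changed, and keeps its cache.

The edit dirties: sig3, sig7, sig8, sig9, sig10, sig12.
3 derived signals run: sig3, sig7, sig9.
Cache hits after checking: sig8, sig10, sig12.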